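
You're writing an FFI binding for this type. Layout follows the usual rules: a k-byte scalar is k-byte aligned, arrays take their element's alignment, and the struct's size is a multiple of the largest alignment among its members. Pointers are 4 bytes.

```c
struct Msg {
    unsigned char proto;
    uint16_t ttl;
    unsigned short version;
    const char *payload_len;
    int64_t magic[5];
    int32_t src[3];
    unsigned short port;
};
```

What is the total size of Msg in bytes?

proto at 0 (size 1, align 1) → ends 1
pad 1 to align 2 for ttl
ttl at 2 (size 2, align 2) → ends 4
version at 4 (size 2, align 2) → ends 6
pad 2 to align 4 for payload_len
payload_len at 8 (size 4, align 4) → ends 12
pad 4 to align 8 for magic
magic at 16 (size 40, align 8) → ends 56
src at 56 (size 12, align 4) → ends 68
port at 68 (size 2, align 2) → ends 70
tail pad 2 to reach multiple of 8
total 72 bytes, alignment 8

72 bytes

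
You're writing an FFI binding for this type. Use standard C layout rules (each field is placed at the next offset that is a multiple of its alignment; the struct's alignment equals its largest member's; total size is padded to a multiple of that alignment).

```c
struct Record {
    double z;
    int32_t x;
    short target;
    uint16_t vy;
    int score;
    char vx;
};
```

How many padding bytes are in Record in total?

3

0..8  z  (8B, 8-aligned)
8..12  x  (4B, 4-aligned)
12..14  target  (2B, 2-aligned)
14..16  vy  (2B, 2-aligned)
16..20  score  (4B, 4-aligned)
20..21  vx  (1B, 1-aligned)
21..24  -- tail padding (3B)
sizeof = 24, alignof = 8
data bytes 21, size 24 → padding 3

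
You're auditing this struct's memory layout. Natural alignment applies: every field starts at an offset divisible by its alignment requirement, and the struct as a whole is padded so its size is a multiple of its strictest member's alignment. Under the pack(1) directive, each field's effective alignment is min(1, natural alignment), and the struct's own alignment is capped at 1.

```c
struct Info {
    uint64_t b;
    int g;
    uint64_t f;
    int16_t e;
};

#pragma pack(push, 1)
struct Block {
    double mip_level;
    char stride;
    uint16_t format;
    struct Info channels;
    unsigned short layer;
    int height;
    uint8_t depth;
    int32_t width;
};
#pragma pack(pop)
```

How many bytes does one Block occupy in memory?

Info: b at 0 (size 8, align 8) → ends 8; g at 8 (size 4, align 4) → ends 12; pad 4 to align 8 for f; f at 16 (size 8, align 8) → ends 24; e at 24 (size 2, align 2) → ends 26; tail pad 6 to reach multiple of 8; total 32 bytes, alignment 8
mip_level at 0 (size 8, align 1) → ends 8
stride at 8 (size 1, align 1) → ends 9
format at 9 (size 2, align 1) → ends 11
channels at 11 (size 32, align 1) → ends 43
layer at 43 (size 2, align 1) → ends 45
height at 45 (size 4, align 1) → ends 49
depth at 49 (size 1, align 1) → ends 50
width at 50 (size 4, align 1) → ends 54
total 54 bytes, alignment 1

54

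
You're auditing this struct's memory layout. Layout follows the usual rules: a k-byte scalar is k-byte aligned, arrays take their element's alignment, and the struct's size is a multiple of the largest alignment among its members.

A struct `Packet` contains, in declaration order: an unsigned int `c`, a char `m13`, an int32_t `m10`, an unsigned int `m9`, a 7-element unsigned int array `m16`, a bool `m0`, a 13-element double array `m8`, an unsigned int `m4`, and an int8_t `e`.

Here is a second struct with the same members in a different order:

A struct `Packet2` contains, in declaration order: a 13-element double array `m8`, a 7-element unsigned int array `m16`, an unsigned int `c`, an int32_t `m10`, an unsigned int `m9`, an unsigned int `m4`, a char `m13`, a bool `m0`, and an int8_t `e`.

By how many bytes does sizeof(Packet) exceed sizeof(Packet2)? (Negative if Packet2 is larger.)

c at 0 (size 4, align 4) → ends 4
m13 at 4 (size 1, align 1) → ends 5
pad 3 to align 4 for m10
m10 at 8 (size 4, align 4) → ends 12
m9 at 12 (size 4, align 4) → ends 16
m16 at 16 (size 28, align 4) → ends 44
m0 at 44 (size 1, align 1) → ends 45
pad 3 to align 8 for m8
m8 at 48 (size 104, align 8) → ends 152
m4 at 152 (size 4, align 4) → ends 156
e at 156 (size 1, align 1) → ends 157
tail pad 3 to reach multiple of 8
total 160 bytes, alignment 8
— Packet2 —
m8 at 0 (size 104, align 8) → ends 104
m16 at 104 (size 28, align 4) → ends 132
c at 132 (size 4, align 4) → ends 136
m10 at 136 (size 4, align 4) → ends 140
m9 at 140 (size 4, align 4) → ends 144
m4 at 144 (size 4, align 4) → ends 148
m13 at 148 (size 1, align 1) → ends 149
m0 at 149 (size 1, align 1) → ends 150
e at 150 (size 1, align 1) → ends 151
tail pad 1 to reach multiple of 8
total 152 bytes, alignment 8
160 − 152 = 8

8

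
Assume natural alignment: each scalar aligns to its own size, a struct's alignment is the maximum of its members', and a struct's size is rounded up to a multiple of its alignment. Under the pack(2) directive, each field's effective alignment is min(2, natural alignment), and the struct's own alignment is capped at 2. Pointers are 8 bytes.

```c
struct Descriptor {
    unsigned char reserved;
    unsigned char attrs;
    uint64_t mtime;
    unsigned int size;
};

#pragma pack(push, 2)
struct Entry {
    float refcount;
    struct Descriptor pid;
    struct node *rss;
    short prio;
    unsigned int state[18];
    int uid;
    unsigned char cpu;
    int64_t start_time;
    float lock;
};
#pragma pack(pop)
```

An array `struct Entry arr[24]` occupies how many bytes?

3072

Descriptor: 0..1  reserved  (1B, 1-aligned); 1..2  attrs  (1B, 1-aligned); 2..8  -- padding (6B); 8..16  mtime  (8B, 8-aligned); 16..20  size  (4B, 4-aligned); 20..24  -- tail padding (4B); sizeof = 24, alignof = 8
0..4  refcount  (4B, 2-aligned)
4..28  pid  (24B, 2-aligned)
28..36  rss  (8B, 2-aligned)
36..38  prio  (2B, 2-aligned)
38..110  state  (72B, 2-aligned)
110..114  uid  (4B, 2-aligned)
114..115  cpu  (1B, 1-aligned)
115..116  -- padding (1B)
116..124  start_time  (8B, 2-aligned)
124..128  lock  (4B, 2-aligned)
sizeof = 128, alignof = 2
array of 24: 24 × 128 = 3072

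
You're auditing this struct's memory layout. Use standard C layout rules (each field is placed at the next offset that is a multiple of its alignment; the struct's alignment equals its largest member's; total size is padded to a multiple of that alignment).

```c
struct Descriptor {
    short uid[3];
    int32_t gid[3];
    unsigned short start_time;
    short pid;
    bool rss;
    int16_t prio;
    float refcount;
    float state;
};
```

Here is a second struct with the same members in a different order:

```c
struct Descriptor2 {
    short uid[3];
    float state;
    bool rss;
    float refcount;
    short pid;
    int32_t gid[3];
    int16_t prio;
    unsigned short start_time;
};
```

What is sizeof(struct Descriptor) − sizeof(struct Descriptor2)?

@0: uid [6B, align 2] → 6
+2 pad (align 4)
@8: gid [12B, align 4] → 20
@20: start_time [2B, align 2] → 22
@22: pid [2B, align 2] → 24
@24: rss [1B, align 1] → 25
+1 pad (align 2)
@26: prio [2B, align 2] → 28
@28: refcount [4B, align 4] → 32
@32: state [4B, align 4] → 36
size 36, align 4
— Descriptor2 —
@0: uid [6B, align 2] → 6
+2 pad (align 4)
@8: state [4B, align 4] → 12
@12: rss [1B, align 1] → 13
+3 pad (align 4)
@16: refcount [4B, align 4] → 20
@20: pid [2B, align 2] → 22
+2 pad (align 4)
@24: gid [12B, align 4] → 36
@36: prio [2B, align 2] → 38
@38: start_time [2B, align 2] → 40
size 40, align 4
36 − 40 = -4

-4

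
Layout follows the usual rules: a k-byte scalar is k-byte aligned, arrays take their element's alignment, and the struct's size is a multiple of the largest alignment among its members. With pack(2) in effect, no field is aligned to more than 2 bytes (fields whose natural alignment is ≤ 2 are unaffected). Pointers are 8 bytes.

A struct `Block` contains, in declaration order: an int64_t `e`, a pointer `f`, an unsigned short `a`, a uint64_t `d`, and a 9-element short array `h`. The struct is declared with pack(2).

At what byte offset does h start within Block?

26

@0: e [8B, align 2] → 8
@8: f [8B, align 2] → 16
@16: a [2B, align 2] → 18
@18: d [8B, align 2] → 26
@26: h [18B, align 2] → 44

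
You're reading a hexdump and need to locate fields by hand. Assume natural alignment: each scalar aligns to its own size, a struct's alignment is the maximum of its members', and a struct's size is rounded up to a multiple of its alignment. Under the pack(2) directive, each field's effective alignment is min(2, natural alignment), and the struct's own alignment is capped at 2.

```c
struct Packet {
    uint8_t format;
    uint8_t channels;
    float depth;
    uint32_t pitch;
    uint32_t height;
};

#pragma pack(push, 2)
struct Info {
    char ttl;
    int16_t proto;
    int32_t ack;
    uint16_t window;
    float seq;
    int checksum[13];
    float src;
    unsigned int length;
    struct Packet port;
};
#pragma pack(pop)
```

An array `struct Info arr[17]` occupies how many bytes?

Packet: format at 0 (size 1, align 1) → ends 1; channels at 1 (size 1, align 1) → ends 2; pad 2 to align 4 for depth; depth at 4 (size 4, align 4) → ends 8; pitch at 8 (size 4, align 4) → ends 12; height at 12 (size 4, align 4) → ends 16; total 16 bytes, alignment 4
ttl at 0 (size 1, align 1) → ends 1
pad 1 to align 2 for proto
proto at 2 (size 2, align 2) → ends 4
ack at 4 (size 4, align 2) → ends 8
window at 8 (size 2, align 2) → ends 10
seq at 10 (size 4, align 2) → ends 14
checksum at 14 (size 52, align 2) → ends 66
src at 66 (size 4, align 2) → ends 70
length at 70 (size 4, align 2) → ends 74
port at 74 (size 16, align 2) → ends 90
total 90 bytes, alignment 2
array of 17: 17 × 90 = 1530

1530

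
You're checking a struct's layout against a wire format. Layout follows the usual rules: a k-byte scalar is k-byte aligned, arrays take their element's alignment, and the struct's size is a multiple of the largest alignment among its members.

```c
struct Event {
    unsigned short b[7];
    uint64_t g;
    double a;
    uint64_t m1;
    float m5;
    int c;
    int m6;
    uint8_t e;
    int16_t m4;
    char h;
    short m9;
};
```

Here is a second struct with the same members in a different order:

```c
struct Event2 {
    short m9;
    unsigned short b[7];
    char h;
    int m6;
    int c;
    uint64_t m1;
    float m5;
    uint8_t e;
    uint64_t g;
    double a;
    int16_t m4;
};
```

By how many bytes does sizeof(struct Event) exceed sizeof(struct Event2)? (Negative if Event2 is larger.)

0..14  b  (14B, 2-aligned)
14..16  -- padding (2B)
16..24  g  (8B, 8-aligned)
24..32  a  (8B, 8-aligned)
32..40  m1  (8B, 8-aligned)
40..44  m5  (4B, 4-aligned)
44..48  c  (4B, 4-aligned)
48..52  m6  (4B, 4-aligned)
52..53  e  (1B, 1-aligned)
53..54  -- padding (1B)
54..56  m4  (2B, 2-aligned)
56..57  h  (1B, 1-aligned)
57..58  -- padding (1B)
58..60  m9  (2B, 2-aligned)
60..64  -- tail padding (4B)
sizeof = 64, alignof = 8
— Event2 —
0..2  m9  (2B, 2-aligned)
2..16  b  (14B, 2-aligned)
16..17  h  (1B, 1-aligned)
17..20  -- padding (3B)
20..24  m6  (4B, 4-aligned)
24..28  c  (4B, 4-aligned)
28..32  -- padding (4B)
32..40  m1  (8B, 8-aligned)
40..44  m5  (4B, 4-aligned)
44..45  e  (1B, 1-aligned)
45..48  -- padding (3B)
48..56  g  (8B, 8-aligned)
56..64  a  (8B, 8-aligned)
64..66  m4  (2B, 2-aligned)
66..72  -- tail padding (6B)
sizeof = 72, alignof = 8
64 − 72 = -8

-8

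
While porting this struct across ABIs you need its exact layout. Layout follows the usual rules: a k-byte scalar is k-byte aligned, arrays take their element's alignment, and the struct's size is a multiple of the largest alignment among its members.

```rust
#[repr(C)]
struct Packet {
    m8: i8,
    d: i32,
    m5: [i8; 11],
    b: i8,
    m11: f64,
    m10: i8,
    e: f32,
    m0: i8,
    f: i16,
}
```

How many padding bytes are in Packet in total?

15

@0: m8 [1B, align 1] → 1
+3 pad (align 4)
@4: d [4B, align 4] → 8
@8: m5 [11B, align 1] → 19
@19: b [1B, align 1] → 20
+4 pad (align 8)
@24: m11 [8B, align 8] → 32
@32: m10 [1B, align 1] → 33
+3 pad (align 4)
@36: e [4B, align 4] → 40
@40: m0 [1B, align 1] → 41
+1 pad (align 2)
@42: f [2B, align 2] → 44
+4 tail pad (align 8)
size 48, align 8
data bytes 33, size 48 → padding 15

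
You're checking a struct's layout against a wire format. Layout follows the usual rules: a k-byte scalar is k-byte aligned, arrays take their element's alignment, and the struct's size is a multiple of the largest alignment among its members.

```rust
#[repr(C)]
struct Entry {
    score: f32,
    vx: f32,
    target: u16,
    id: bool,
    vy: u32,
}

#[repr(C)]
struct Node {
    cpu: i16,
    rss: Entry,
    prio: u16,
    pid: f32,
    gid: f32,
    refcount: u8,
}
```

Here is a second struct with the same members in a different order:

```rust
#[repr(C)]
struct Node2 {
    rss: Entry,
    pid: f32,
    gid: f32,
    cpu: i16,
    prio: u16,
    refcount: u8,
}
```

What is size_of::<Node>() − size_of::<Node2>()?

Entry: score at 0 (size 4, align 4) → ends 4; vx at 4 (size 4, align 4) → ends 8; target at 8 (size 2, align 2) → ends 10; id at 10 (size 1, align 1) → ends 11; pad 1 to align 4 for vy; vy at 12 (size 4, align 4) → ends 16; total 16 bytes, alignment 4
cpu at 0 (size 2, align 2) → ends 2
pad 2 to align 4 for rss
rss at 4 (size 16, align 4) → ends 20
prio at 20 (size 2, align 2) → ends 22
pad 2 to align 4 for pid
pid at 24 (size 4, align 4) → ends 28
gid at 28 (size 4, align 4) → ends 32
refcount at 32 (size 1, align 1) → ends 33
tail pad 3 to reach multiple of 4
total 36 bytes, alignment 4
— Node2 —
rss at 0 (size 16, align 4) → ends 16
pid at 16 (size 4, align 4) → ends 20
gid at 20 (size 4, align 4) → ends 24
cpu at 24 (size 2, align 2) → ends 26
prio at 26 (size 2, align 2) → ends 28
refcount at 28 (size 1, align 1) → ends 29
tail pad 3 to reach multiple of 4
total 32 bytes, alignment 4
36 − 32 = 4

4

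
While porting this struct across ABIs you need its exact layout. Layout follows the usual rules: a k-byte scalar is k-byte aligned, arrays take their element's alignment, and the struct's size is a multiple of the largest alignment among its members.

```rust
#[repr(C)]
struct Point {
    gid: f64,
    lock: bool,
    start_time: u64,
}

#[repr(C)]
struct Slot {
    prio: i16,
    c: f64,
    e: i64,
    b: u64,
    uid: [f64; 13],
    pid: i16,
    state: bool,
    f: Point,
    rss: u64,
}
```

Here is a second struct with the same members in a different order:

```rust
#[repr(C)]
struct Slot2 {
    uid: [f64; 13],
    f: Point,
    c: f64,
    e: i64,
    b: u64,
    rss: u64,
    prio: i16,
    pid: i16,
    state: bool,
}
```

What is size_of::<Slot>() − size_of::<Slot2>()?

Point: gid at 0 (size 8, align 8) → ends 8; lock at 8 (size 1, align 1) → ends 9; pad 7 to align 8 for start_time; start_time at 16 (size 8, align 8) → ends 24; total 24 bytes, alignment 8
prio at 0 (size 2, align 2) → ends 2
pad 6 to align 8 for c
c at 8 (size 8, align 8) → ends 16
e at 16 (size 8, align 8) → ends 24
b at 24 (size 8, align 8) → ends 32
uid at 32 (size 104, align 8) → ends 136
pid at 136 (size 2, align 2) → ends 138
state at 138 (size 1, align 1) → ends 139
pad 5 to align 8 for f
f at 144 (size 24, align 8) → ends 168
rss at 168 (size 8, align 8) → ends 176
total 176 bytes, alignment 8
— Slot2 —
uid at 0 (size 104, align 8) → ends 104
f at 104 (size 24, align 8) → ends 128
c at 128 (size 8, align 8) → ends 136
e at 136 (size 8, align 8) → ends 144
b at 144 (size 8, align 8) → ends 152
rss at 152 (size 8, align 8) → ends 160
prio at 160 (size 2, align 2) → ends 162
pid at 162 (size 2, align 2) → ends 164
state at 164 (size 1, align 1) → ends 165
tail pad 3 to reach multiple of 8
total 168 bytes, alignment 8
176 − 168 = 8

8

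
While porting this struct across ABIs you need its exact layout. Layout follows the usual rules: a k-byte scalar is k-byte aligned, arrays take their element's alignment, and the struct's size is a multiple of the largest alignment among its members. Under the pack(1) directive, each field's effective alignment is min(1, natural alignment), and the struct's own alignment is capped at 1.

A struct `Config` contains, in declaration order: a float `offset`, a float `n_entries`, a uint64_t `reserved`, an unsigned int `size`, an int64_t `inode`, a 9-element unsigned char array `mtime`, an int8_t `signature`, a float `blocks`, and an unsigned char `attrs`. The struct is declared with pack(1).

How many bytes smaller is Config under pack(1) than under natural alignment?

natural layout:
  offset at 0 (size 4, align 4) → ends 4
  n_entries at 4 (size 4, align 4) → ends 8
  reserved at 8 (size 8, align 8) → ends 16
  size at 16 (size 4, align 4) → ends 20
  pad 4 to align 8 for inode
  inode at 24 (size 8, align 8) → ends 32
  mtime at 32 (size 9, align 1) → ends 41
  signature at 41 (size 1, align 1) → ends 42
  pad 2 to align 4 for blocks
  blocks at 44 (size 4, align 4) → ends 48
  attrs at 48 (size 1, align 1) → ends 49
  tail pad 7 to reach multiple of 8
  total 56 bytes, alignment 8
packed(1) layout:
  offset at 0 (size 4, align 1) → ends 4
  n_entries at 4 (size 4, align 1) → ends 8
  reserved at 8 (size 8, align 1) → ends 16
  size at 16 (size 4, align 1) → ends 20
  inode at 20 (size 8, align 1) → ends 28
  mtime at 28 (size 9, align 1) → ends 37
  signature at 37 (size 1, align 1) → ends 38
  blocks at 38 (size 4, align 1) → ends 42
  attrs at 42 (size 1, align 1) → ends 43
  total 43 bytes, alignment 1
56 − 43 = 13

13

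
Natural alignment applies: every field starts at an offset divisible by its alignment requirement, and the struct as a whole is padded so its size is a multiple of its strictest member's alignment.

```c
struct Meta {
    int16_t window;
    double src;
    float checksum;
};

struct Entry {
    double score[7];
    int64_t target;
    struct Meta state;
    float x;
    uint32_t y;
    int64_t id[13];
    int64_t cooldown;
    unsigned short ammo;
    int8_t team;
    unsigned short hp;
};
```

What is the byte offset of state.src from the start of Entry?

Meta: @0: window [2B, align 2] → 2; +6 pad (align 8); @8: src [8B, align 8] → 16; @16: checksum [4B, align 4] → 20; +4 tail pad (align 8); size 24, align 8
@0: score [56B, align 8] → 56
@56: target [8B, align 8] → 64
@64: state [24B, align 8] → 88
within Meta: src at 8
64 + 8 = 72

72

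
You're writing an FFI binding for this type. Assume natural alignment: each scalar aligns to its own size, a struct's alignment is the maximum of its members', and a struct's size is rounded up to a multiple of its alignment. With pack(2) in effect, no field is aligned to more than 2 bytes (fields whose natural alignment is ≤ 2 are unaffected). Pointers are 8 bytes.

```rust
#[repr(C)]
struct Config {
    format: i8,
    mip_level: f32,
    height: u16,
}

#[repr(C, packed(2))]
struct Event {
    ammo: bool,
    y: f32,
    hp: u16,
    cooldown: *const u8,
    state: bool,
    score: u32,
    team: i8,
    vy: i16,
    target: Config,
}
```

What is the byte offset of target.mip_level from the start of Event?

Config: format at 0 (size 1, align 1) → ends 1; pad 3 to align 4 for mip_level; mip_level at 4 (size 4, align 4) → ends 8; height at 8 (size 2, align 2) → ends 10; tail pad 2 to reach multiple of 4; total 12 bytes, alignment 4
ammo at 0 (size 1, align 1) → ends 1
pad 1 to align 2 for y
y at 2 (size 4, align 2) → ends 6
hp at 6 (size 2, align 2) → ends 8
cooldown at 8 (size 8, align 2) → ends 16
state at 16 (size 1, align 1) → ends 17
pad 1 to align 2 for score
score at 18 (size 4, align 2) → ends 22
team at 22 (size 1, align 1) → ends 23
pad 1 to align 2 for vy
vy at 24 (size 2, align 2) → ends 26
target at 26 (size 12, align 2) → ends 38
within Config: mip_level at 4
26 + 4 = 30

30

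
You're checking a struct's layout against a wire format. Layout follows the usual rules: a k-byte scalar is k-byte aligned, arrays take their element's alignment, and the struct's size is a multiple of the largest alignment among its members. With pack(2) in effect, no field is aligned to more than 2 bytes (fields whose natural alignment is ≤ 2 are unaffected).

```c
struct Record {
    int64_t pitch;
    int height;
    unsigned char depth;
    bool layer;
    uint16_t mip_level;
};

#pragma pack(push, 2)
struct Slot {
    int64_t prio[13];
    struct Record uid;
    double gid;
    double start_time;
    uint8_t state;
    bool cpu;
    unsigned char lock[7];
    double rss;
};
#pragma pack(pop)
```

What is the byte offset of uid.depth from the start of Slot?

116

Record: @0: pitch [8B, align 8] → 8; @8: height [4B, align 4] → 12; @12: depth [1B, align 1] → 13; @13: layer [1B, align 1] → 14; @14: mip_level [2B, align 2] → 16; size 16, align 8
@0: prio [104B, align 2] → 104
@104: uid [16B, align 2] → 120
within Record: depth at 12
104 + 12 = 116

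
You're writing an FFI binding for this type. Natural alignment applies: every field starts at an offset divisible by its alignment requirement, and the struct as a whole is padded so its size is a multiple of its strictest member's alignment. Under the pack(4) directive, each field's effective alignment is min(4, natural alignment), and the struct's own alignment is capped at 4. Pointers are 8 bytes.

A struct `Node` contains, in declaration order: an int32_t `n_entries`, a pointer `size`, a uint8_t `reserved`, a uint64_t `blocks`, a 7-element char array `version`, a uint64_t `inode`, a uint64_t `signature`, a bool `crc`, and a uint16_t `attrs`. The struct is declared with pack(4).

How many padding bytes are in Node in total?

0..4  n_entries  (4B, 4-aligned)
4..12  size  (8B, 4-aligned)
12..13  reserved  (1B, 1-aligned)
13..16  -- padding (3B)
16..24  blocks  (8B, 4-aligned)
24..31  version  (7B, 1-aligned)
31..32  -- padding (1B)
32..40  inode  (8B, 4-aligned)
40..48  signature  (8B, 4-aligned)
48..49  crc  (1B, 1-aligned)
49..50  -- padding (1B)
50..52  attrs  (2B, 2-aligned)
sizeof = 52, alignof = 4
data bytes 47, size 52 → padding 5

5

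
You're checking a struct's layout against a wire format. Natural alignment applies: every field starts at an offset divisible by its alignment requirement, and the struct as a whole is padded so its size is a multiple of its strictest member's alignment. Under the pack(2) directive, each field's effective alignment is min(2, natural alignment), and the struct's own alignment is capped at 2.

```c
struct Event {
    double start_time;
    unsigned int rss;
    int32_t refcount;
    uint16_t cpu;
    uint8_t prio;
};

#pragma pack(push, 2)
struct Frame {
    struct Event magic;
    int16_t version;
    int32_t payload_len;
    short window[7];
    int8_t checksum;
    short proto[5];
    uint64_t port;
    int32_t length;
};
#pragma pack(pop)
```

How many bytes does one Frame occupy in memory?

68

Event: start_time at 0 (size 8, align 8) → ends 8; rss at 8 (size 4, align 4) → ends 12; refcount at 12 (size 4, align 4) → ends 16; cpu at 16 (size 2, align 2) → ends 18; prio at 18 (size 1, align 1) → ends 19; tail pad 5 to reach multiple of 8; total 24 bytes, alignment 8
magic at 0 (size 24, align 2) → ends 24
version at 24 (size 2, align 2) → ends 26
payload_len at 26 (size 4, align 2) → ends 30
window at 30 (size 14, align 2) → ends 44
checksum at 44 (size 1, align 1) → ends 45
pad 1 to align 2 for proto
proto at 46 (size 10, align 2) → ends 56
port at 56 (size 8, align 2) → ends 64
length at 64 (size 4, align 2) → ends 68
total 68 bytes, alignment 2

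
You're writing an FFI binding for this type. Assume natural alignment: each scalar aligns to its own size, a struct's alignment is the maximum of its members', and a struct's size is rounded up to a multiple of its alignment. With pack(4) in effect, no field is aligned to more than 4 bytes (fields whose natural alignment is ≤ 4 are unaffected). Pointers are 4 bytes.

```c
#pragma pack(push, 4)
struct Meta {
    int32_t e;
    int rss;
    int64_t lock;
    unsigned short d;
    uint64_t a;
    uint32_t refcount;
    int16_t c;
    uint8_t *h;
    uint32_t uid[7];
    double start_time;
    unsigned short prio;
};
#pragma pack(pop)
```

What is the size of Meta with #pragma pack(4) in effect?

@0: e [4B, align 4] → 4
@4: rss [4B, align 4] → 8
@8: lock [8B, align 4] → 16
@16: d [2B, align 2] → 18
+2 pad (align 4)
@20: a [8B, align 4] → 28
@28: refcount [4B, align 4] → 32
@32: c [2B, align 2] → 34
+2 pad (align 4)
@36: h [4B, align 4] → 40
@40: uid [28B, align 4] → 68
@68: start_time [8B, align 4] → 76
@76: prio [2B, align 2] → 78
+2 tail pad (align 4)
size 80, align 4

80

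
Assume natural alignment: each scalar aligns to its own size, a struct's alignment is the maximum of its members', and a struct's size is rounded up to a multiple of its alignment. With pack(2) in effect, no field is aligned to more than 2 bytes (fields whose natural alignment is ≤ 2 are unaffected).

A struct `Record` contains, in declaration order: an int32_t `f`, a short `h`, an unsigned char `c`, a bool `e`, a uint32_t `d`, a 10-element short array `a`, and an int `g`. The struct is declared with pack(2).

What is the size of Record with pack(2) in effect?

36

@0: f [4B, align 2] → 4
@4: h [2B, align 2] → 6
@6: c [1B, align 1] → 7
@7: e [1B, align 1] → 8
@8: d [4B, align 2] → 12
@12: a [20B, align 2] → 32
@32: g [4B, align 2] → 36
size 36, align 2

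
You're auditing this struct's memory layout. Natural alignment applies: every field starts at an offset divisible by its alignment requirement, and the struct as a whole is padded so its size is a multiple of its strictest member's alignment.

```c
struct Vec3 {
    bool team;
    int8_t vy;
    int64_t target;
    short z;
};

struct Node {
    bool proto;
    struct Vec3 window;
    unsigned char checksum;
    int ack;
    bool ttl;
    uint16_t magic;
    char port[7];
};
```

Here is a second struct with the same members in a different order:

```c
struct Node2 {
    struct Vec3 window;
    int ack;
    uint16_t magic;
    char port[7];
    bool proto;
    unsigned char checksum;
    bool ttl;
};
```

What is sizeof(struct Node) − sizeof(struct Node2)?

16

Vec3: 0..1  team  (1B, 1-aligned); 1..2  vy  (1B, 1-aligned); 2..8  -- padding (6B); 8..16  target  (8B, 8-aligned); 16..18  z  (2B, 2-aligned); 18..24  -- tail padding (6B); sizeof = 24, alignof = 8
0..1  proto  (1B, 1-aligned)
1..8  -- padding (7B)
8..32  window  (24B, 8-aligned)
32..33  checksum  (1B, 1-aligned)
33..36  -- padding (3B)
36..40  ack  (4B, 4-aligned)
40..41  ttl  (1B, 1-aligned)
41..42  -- padding (1B)
42..44  magic  (2B, 2-aligned)
44..51  port  (7B, 1-aligned)
51..56  -- tail padding (5B)
sizeof = 56, alignof = 8
— Node2 —
0..24  window  (24B, 8-aligned)
24..28  ack  (4B, 4-aligned)
28..30  magic  (2B, 2-aligned)
30..37  port  (7B, 1-aligned)
37..38  proto  (1B, 1-aligned)
38..39  checksum  (1B, 1-aligned)
39..40  ttl  (1B, 1-aligned)
sizeof = 40, alignof = 8
56 − 40 = 16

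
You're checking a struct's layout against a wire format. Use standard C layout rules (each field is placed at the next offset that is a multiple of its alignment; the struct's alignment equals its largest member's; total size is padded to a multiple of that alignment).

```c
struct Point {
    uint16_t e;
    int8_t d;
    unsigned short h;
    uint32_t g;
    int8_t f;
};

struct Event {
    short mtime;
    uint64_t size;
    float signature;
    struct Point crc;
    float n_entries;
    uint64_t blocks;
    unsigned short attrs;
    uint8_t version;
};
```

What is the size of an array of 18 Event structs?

Point: @0: e [2B, align 2] → 2; @2: d [1B, align 1] → 3; +1 pad (align 2); @4: h [2B, align 2] → 6; +2 pad (align 4); @8: g [4B, align 4] → 12; @12: f [1B, align 1] → 13; +3 tail pad (align 4); size 16, align 4
@0: mtime [2B, align 2] → 2
+6 pad (align 8)
@8: size [8B, align 8] → 16
@16: signature [4B, align 4] → 20
@20: crc [16B, align 4] → 36
@36: n_entries [4B, align 4] → 40
@40: blocks [8B, align 8] → 48
@48: attrs [2B, align 2] → 50
@50: version [1B, align 1] → 51
+5 tail pad (align 8)
size 56, align 8
array of 18: 18 × 56 = 1008

1008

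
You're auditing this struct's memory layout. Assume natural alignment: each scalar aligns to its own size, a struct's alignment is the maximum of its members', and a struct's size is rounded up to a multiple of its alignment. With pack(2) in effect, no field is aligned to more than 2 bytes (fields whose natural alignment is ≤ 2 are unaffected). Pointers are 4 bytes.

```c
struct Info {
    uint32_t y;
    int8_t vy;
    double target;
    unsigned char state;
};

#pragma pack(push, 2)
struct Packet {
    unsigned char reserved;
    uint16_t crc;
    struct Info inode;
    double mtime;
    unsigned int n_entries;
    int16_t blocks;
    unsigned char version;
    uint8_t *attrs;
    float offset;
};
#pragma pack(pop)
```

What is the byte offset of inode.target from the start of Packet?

Info: y at 0 (size 4, align 4) → ends 4; vy at 4 (size 1, align 1) → ends 5; pad 3 to align 8 for target; target at 8 (size 8, align 8) → ends 16; state at 16 (size 1, align 1) → ends 17; tail pad 7 to reach multiple of 8; total 24 bytes, alignment 8
reserved at 0 (size 1, align 1) → ends 1
pad 1 to align 2 for crc
crc at 2 (size 2, align 2) → ends 4
inode at 4 (size 24, align 2) → ends 28
within Info: target at 8
4 + 8 = 12

12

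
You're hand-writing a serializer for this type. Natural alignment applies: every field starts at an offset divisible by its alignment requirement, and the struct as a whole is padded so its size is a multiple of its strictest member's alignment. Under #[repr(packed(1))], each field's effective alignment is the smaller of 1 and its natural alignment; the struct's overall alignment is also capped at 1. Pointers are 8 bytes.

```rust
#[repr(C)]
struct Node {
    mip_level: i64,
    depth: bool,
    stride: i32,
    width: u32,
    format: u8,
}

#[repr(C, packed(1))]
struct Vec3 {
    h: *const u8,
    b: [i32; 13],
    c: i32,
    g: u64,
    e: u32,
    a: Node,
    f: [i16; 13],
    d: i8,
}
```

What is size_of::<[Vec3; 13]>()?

Node: 0..8  mip_level  (8B, 8-aligned); 8..9  depth  (1B, 1-aligned); 9..12  -- padding (3B); 12..16  stride  (4B, 4-aligned); 16..20  width  (4B, 4-aligned); 20..21  format  (1B, 1-aligned); 21..24  -- tail padding (3B); sizeof = 24, alignof = 8
0..8  h  (8B, 1-aligned)
8..60  b  (52B, 1-aligned)
60..64  c  (4B, 1-aligned)
64..72  g  (8B, 1-aligned)
72..76  e  (4B, 1-aligned)
76..100  a  (24B, 1-aligned)
100..126  f  (26B, 1-aligned)
126..127  d  (1B, 1-aligned)
sizeof = 127, alignof = 1
array of 13: 13 × 127 = 1651

1651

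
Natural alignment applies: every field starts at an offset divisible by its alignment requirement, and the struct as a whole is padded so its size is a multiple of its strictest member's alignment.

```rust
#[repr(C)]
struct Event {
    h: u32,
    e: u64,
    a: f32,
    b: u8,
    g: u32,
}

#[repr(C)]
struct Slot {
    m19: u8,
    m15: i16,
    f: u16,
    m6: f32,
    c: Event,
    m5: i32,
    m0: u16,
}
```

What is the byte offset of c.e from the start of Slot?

Event: h at 0 (size 4, align 4) → ends 4; pad 4 to align 8 for e; e at 8 (size 8, align 8) → ends 16; a at 16 (size 4, align 4) → ends 20; b at 20 (size 1, align 1) → ends 21; pad 3 to align 4 for g; g at 24 (size 4, align 4) → ends 28; tail pad 4 to reach multiple of 8; total 32 bytes, alignment 8
m19 at 0 (size 1, align 1) → ends 1
pad 1 to align 2 for m15
m15 at 2 (size 2, align 2) → ends 4
f at 4 (size 2, align 2) → ends 6
pad 2 to align 4 for m6
m6 at 8 (size 4, align 4) → ends 12
pad 4 to align 8 for c
c at 16 (size 32, align 8) → ends 48
within Event: e at 8
16 + 8 = 24

24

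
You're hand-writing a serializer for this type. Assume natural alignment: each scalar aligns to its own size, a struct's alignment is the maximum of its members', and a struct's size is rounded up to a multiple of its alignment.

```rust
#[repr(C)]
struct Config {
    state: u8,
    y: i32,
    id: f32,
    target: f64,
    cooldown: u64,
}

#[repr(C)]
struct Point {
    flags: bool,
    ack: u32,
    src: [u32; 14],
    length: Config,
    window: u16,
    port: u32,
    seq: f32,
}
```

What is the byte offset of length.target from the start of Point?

Config: state at 0 (size 1, align 1) → ends 1; pad 3 to align 4 for y; y at 4 (size 4, align 4) → ends 8; id at 8 (size 4, align 4) → ends 12; pad 4 to align 8 for target; target at 16 (size 8, align 8) → ends 24; cooldown at 24 (size 8, align 8) → ends 32; total 32 bytes, alignment 8
flags at 0 (size 1, align 1) → ends 1
pad 3 to align 4 for ack
ack at 4 (size 4, align 4) → ends 8
src at 8 (size 56, align 4) → ends 64
length at 64 (size 32, align 8) → ends 96
within Config: target at 16
64 + 16 = 80

80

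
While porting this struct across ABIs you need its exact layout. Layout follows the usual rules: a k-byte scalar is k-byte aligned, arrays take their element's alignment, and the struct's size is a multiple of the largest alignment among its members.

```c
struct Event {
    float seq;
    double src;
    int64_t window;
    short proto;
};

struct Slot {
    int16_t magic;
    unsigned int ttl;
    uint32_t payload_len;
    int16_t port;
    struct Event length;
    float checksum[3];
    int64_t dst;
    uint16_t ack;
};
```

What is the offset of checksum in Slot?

48

Event: 0..4  seq  (4B, 4-aligned); 4..8  -- padding (4B); 8..16  src  (8B, 8-aligned); 16..24  window  (8B, 8-aligned); 24..26  proto  (2B, 2-aligned); 26..32  -- tail padding (6B); sizeof = 32, alignof = 8
0..2  magic  (2B, 2-aligned)
2..4  -- padding (2B)
4..8  ttl  (4B, 4-aligned)
8..12  payload_len  (4B, 4-aligned)
12..14  port  (2B, 2-aligned)
14..16  -- padding (2B)
16..48  length  (32B, 8-aligned)
48..60  checksum  (12B, 4-aligned)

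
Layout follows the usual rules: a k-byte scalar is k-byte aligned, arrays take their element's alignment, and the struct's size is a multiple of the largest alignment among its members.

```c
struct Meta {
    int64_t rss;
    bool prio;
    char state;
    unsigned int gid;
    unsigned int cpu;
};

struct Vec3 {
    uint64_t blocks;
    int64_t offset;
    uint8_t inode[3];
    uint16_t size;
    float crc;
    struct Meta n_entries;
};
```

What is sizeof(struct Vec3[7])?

Meta: rss at 0 (size 8, align 8) → ends 8; prio at 8 (size 1, align 1) → ends 9; state at 9 (size 1, align 1) → ends 10; pad 2 to align 4 for gid; gid at 12 (size 4, align 4) → ends 16; cpu at 16 (size 4, align 4) → ends 20; tail pad 4 to reach multiple of 8; total 24 bytes, alignment 8
blocks at 0 (size 8, align 8) → ends 8
offset at 8 (size 8, align 8) → ends 16
inode at 16 (size 3, align 1) → ends 19
pad 1 to align 2 for size
size at 20 (size 2, align 2) → ends 22
pad 2 to align 4 for crc
crc at 24 (size 4, align 4) → ends 28
pad 4 to align 8 for n_entries
n_entries at 32 (size 24, align 8) → ends 56
total 56 bytes, alignment 8
array of 7: 7 × 56 = 392

392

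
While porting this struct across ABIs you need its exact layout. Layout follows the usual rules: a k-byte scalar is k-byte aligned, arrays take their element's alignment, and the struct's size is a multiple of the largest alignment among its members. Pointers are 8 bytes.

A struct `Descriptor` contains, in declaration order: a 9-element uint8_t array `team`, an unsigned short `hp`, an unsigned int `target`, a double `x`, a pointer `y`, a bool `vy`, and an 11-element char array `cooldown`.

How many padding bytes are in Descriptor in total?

5

@0: team [9B, align 1] → 9
+1 pad (align 2)
@10: hp [2B, align 2] → 12
@12: target [4B, align 4] → 16
@16: x [8B, align 8] → 24
@24: y [8B, align 8] → 32
@32: vy [1B, align 1] → 33
@33: cooldown [11B, align 1] → 44
+4 tail pad (align 8)
size 48, align 8
data bytes 43, size 48 → padding 5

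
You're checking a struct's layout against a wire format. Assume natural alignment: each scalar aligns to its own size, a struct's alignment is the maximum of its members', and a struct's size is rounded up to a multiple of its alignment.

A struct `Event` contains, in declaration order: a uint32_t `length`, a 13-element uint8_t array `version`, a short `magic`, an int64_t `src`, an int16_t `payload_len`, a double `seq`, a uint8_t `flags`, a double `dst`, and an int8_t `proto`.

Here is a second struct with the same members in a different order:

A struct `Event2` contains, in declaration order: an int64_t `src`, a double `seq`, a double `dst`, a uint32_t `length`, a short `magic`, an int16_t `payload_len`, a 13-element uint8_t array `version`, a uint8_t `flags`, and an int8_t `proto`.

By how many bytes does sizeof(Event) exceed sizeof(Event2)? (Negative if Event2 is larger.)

24

@0: length [4B, align 4] → 4
@4: version [13B, align 1] → 17
+1 pad (align 2)
@18: magic [2B, align 2] → 20
+4 pad (align 8)
@24: src [8B, align 8] → 32
@32: payload_len [2B, align 2] → 34
+6 pad (align 8)
@40: seq [8B, align 8] → 48
@48: flags [1B, align 1] → 49
+7 pad (align 8)
@56: dst [8B, align 8] → 64
@64: proto [1B, align 1] → 65
+7 tail pad (align 8)
size 72, align 8
— Event2 —
@0: src [8B, align 8] → 8
@8: seq [8B, align 8] → 16
@16: dst [8B, align 8] → 24
@24: length [4B, align 4] → 28
@28: magic [2B, align 2] → 30
@30: payload_len [2B, align 2] → 32
@32: version [13B, align 1] → 45
@45: flags [1B, align 1] → 46
@46: proto [1B, align 1] → 47
+1 tail pad (align 8)
size 48, align 8
72 − 48 = 24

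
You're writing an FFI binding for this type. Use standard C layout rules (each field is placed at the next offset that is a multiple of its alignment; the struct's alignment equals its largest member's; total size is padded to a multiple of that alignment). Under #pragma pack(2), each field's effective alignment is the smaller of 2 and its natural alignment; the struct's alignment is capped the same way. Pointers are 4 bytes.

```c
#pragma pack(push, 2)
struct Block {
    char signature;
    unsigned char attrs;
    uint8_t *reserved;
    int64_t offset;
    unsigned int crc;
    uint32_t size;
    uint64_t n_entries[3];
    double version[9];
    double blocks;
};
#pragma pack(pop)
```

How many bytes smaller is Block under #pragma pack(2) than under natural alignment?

natural layout:
  signature at 0 (size 1, align 1) → ends 1
  attrs at 1 (size 1, align 1) → ends 2
  pad 2 to align 4 for reserved
  reserved at 4 (size 4, align 4) → ends 8
  offset at 8 (size 8, align 8) → ends 16
  crc at 16 (size 4, align 4) → ends 20
  size at 20 (size 4, align 4) → ends 24
  n_entries at 24 (size 24, align 8) → ends 48
  version at 48 (size 72, align 8) → ends 120
  blocks at 120 (size 8, align 8) → ends 128
  total 128 bytes, alignment 8
packed(2) layout:
  signature at 0 (size 1, align 1) → ends 1
  attrs at 1 (size 1, align 1) → ends 2
  reserved at 2 (size 4, align 2) → ends 6
  offset at 6 (size 8, align 2) → ends 14
  crc at 14 (size 4, align 2) → ends 18
  size at 18 (size 4, align 2) → ends 22
  n_entries at 22 (size 24, align 2) → ends 46
  version at 46 (size 72, align 2) → ends 118
  blocks at 118 (size 8, align 2) → ends 126
  total 126 bytes, alignment 2
128 − 126 = 2

2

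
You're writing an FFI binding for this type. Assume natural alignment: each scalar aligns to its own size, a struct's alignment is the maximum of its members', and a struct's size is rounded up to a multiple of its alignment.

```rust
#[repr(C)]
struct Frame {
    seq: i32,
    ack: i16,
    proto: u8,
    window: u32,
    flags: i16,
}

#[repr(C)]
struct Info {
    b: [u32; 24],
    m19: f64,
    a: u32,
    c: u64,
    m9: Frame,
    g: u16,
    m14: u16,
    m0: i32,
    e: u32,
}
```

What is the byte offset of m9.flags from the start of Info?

132

Frame: seq at 0 (size 4, align 4) → ends 4; ack at 4 (size 2, align 2) → ends 6; proto at 6 (size 1, align 1) → ends 7; pad 1 to align 4 for window; window at 8 (size 4, align 4) → ends 12; flags at 12 (size 2, align 2) → ends 14; tail pad 2 to reach multiple of 4; total 16 bytes, alignment 4
b at 0 (size 96, align 4) → ends 96
m19 at 96 (size 8, align 8) → ends 104
a at 104 (size 4, align 4) → ends 108
pad 4 to align 8 for c
c at 112 (size 8, align 8) → ends 120
m9 at 120 (size 16, align 4) → ends 136
within Frame: flags at 12
120 + 12 = 132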